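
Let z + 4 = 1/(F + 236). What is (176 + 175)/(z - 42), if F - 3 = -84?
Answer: -54405/7129 ≈ -7.6315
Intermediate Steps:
F = -81 (F = 3 - 84 = -81)
z = -619/155 (z = -4 + 1/(-81 + 236) = -4 + 1/155 = -619/155 ≈ -3.9935)
(176 + 175)/(z - 42) = (176 + 175)/(-619/155 - 42) = 351/(-7129/155) = 351*(-155/7129) = -54405/7129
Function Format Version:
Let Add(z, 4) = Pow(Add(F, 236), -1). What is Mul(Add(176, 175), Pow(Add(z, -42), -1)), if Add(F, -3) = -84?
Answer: Rational(-54405, 7129) ≈ -7.6315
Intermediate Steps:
F = -81 (F = Add(3, -84) = -81)
z = Rational(-619, 155) (z = Add(-4, Pow(Add(-81, 236), -1)) = Add(-4, Pow(155, -1)) = Add(-4, Rational(1, 155)) = Rational(-619, 155) ≈ -3.9935)
Mul(Add(176, 175), Pow(Add(z, -42), -1)) = Mul(Add(176, 175), Pow(Add(Rational(-619, 155), -42), -1)) = Mul(351, Pow(Rational(-7129, 155), -1)) = Mul(351, Rational(-155, 7129)) = Rational(-54405, 7129)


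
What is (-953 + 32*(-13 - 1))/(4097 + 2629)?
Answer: -467/2242 ≈ -0.20830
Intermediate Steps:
(-953 + 32*(-13 - 1))/(4097 + 2629) = (-953 + 32*(-14))/6726 = (-953 - 448)*(1/6726) = -1401*1/6726 = -467/2242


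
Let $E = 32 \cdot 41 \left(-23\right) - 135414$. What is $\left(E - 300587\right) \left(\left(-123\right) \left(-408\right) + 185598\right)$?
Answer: $-109916145414$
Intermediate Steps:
$E = -165590$ ($E = 1312 \left(-23\right) - 135414 = -30176 - 135414 = -165590$)
$\left(E - 300587\right) \left(\left(-123\right) \left(-408\right) + 185598\right) = \left(-165590 - 300587\right) \left(\left(-123\right) \left(-408\right) + 185598\right) = - 466177 \left(50184 + 185598\right) = \left(-466177\right) 235782 = -109916145414$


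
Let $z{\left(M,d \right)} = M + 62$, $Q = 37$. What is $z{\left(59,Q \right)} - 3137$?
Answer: $-3016$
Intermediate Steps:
$z{\left(M,d \right)} = 62 + M$
$z{\left(59,Q \right)} - 3137 = \left(62 + 59\right) - 3137 = 121 - 3137 = -3016$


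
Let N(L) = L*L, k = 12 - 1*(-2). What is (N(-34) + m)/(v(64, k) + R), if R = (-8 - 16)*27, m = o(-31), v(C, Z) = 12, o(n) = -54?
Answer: -551/318 ≈ -1.7327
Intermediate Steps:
k = 14 (k = 12 + 2 = 14)
m = -54
N(L) = L²
R = -648 (R = -24*27 = -648)
(N(-34) + m)/(v(64, k) + R) = ((-34)² - 54)/(12 - 648) = (1156 - 54)/(-636) = 1102*(-1/636) = -551/318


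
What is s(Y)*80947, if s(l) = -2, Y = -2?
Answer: -161894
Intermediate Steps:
s(Y)*80947 = -2*80947 = -161894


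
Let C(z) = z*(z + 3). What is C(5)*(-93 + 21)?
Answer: -2880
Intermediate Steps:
C(z) = z*(3 + z)
C(5)*(-93 + 21) = (5*(3 + 5))*(-93 + 21) = (5*8)*(-72) = 40*(-72) = -2880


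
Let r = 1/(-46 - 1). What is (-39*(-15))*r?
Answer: -585/47 ≈ -12.447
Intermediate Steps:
r = -1/47 (r = 1/(-47) = -1/47 ≈ -0.021277)
(-39*(-15))*r = -39*(-15)*(-1/47) = 585*(-1/47) = -585/47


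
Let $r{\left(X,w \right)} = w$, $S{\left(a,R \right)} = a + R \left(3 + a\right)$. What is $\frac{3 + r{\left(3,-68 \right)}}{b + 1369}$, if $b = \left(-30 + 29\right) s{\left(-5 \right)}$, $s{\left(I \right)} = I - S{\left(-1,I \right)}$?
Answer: $- \frac{65}{1363} \approx -0.047689$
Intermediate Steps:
$s{\left(I \right)} = 1 - I$ ($s{\left(I \right)} = I - \left(-1 + 3 I + I \left(-1\right)\right) = I - \left(-1 + 3 I - I\right) = I - \left(-1 + 2 I\right) = 1 - I$)
$b = -6$ ($b = \left(-30 + 29\right) \left(1 - -5\right) = - (1 + 5) = \left(-1\right) 6 = -6$)
$\frac{3 + r{\left(3,-68 \right)}}{b + 1369} = \frac{3 - 68}{-6 + 1369} = - \frac{65}{1363}$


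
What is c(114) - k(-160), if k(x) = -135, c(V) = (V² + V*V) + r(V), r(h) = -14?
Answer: 26113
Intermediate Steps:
c(V) = -14 + 2*V² (c(V) = (V² + V*V) - 14 = (V² + V²) - 14 = 2*V² - 14 = -14 + 2*V²)
c(114) - k(-160) = (-14 + 2*114²) - 1*(-135) = (-14 + 2*12996) + 135 = (-14 + 25992) + 135 = 25978 + 135 = 26113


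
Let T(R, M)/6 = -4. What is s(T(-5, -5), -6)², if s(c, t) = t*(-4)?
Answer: 576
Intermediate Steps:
T(R, M) = -24 (T(R, M) = 6*(-4) = -24)
s(c, t) = -4*t
s(T(-5, -5), -6)² = (-4*(-6))² = 24² = 576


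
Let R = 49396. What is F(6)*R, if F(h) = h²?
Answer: 1778256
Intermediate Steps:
F(6)*R = 6²*49396 = 36*49396 = 1778256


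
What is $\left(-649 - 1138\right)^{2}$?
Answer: $3193369$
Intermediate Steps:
$\left(-649 - 1138\right)^{2} = \left(-1787\right)^{2} = 3193369$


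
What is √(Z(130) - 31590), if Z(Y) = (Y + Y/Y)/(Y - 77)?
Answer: I*√88729367/53 ≈ 177.73*I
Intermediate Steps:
Z(Y) = (1 + Y)/(-77 + Y) (Z(Y) = (Y + 1)/(-77 + Y) = (1 + Y)/(-77 + Y))
√(Z(130) - 31590) = √((1 + 130)/(-77 + 130) - 31590) = √(131/53 - 31590) = √(-1674139/53) = I*√88729367/53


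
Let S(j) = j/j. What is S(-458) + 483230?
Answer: 483231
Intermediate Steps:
S(j) = 1
S(-458) + 483230 = 1 + 483230 = 483231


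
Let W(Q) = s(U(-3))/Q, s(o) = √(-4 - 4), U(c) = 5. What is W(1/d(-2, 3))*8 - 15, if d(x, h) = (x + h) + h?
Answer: -15 + 64*I*√2 ≈ -15.0 + 90.51*I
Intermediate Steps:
d(x, h) = x + 2*h (d(x, h) = (h + x) + h = x + 2*h)
s(o) = 2*I*√2 (s(o) = √(-8) = 2*I*√2)
W(Q) = 2*I*√2/Q (W(Q) = (2*I*√2)/Q = 2*I*√2/Q)
W(1/d(-2, 3))*8 - 15 = (2*I*√2/(1/(-2 + 2*3)))*8 - 15 = (2*I*√2/(1/(-2 + 6)))*8 - 15 = (2*I*√2/(1/4))*8 - 15 = (2*I*√2/(¼))*8 - 15 = (2*I*√2*4)*8 - 15 = (8*I*√2)*8 - 15 = 64*I*√2 - 15 = -15 + 64*I*√2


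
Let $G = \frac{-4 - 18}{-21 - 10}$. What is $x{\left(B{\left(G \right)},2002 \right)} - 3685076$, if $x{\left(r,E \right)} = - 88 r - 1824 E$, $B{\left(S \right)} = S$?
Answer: $- \frac{227440380}{31} \approx -7.3368 \cdot 10^{6}$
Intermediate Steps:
$G = \frac{22}{31}$ ($G = - \frac{22}{-31} = \left(-22\right) \left(- \frac{1}{31}\right) = \frac{22}{31} \approx 0.70968$)
$x{\left(r,E \right)} = - 1824 E - 88 r$
$x{\left(B{\left(G \right)},2002 \right)} - 3685076 = \left(\left(-1824\right) 2002 - \frac{1936}{31}\right) - 3685076 = \left(-3651648 - \frac{1936}{31}\right) - 3685076 = - \frac{113203024}{31} - 3685076 = - \frac{227440380}{31}$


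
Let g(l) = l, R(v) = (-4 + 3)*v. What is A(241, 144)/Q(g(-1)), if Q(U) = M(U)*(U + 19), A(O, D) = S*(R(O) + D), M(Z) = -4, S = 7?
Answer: 679/72 ≈ 9.4306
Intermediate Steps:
R(v) = -v
A(O, D) = -7*O + 7*D (A(O, D) = 7*(-O + D) = 7*(D - O) = -7*O + 7*D)
Q(U) = -76 - 4*U (Q(U) = -4*(U + 19) = -4*(19 + U) = -76 - 4*U)
A(241, 144)/Q(g(-1)) = (-7*241 + 7*144)/(-76 - 4*(-1)) = (-1687 + 1008)/(-76 + 4) = -679/(-72) = -679*(-1/72) = 679/72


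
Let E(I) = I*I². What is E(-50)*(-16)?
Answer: 2000000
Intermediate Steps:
E(I) = I³
E(-50)*(-16) = (-50)³*(-16) = -125000*(-16) = 2000000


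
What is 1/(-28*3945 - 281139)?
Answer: -1/391599 ≈ -2.5536e-6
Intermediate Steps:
1/(-28*3945 - 281139) = 1/(-110460 - 281139) = 1/(-391599) = -1/391599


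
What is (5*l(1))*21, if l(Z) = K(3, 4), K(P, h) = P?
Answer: 315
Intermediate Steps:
l(Z) = 3
(5*l(1))*21 = (5*3)*21 = 15*21 = 315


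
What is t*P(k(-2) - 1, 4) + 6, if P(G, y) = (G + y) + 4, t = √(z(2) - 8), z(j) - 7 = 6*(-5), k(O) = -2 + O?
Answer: 6 + 3*I*√31 ≈ 6.0 + 16.703*I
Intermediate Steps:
z(j) = -23 (z(j) = 7 + 6*(-5) = 7 - 30 = -23)
t = I*√31 (t = √(-23 - 8) = √(-31) = I*√31 ≈ 5.5678*I)
P(G, y) = 4 + G + y
t*P(k(-2) - 1, 4) + 6 = (I*√31)*(4 + ((-2 - 2) - 1) + 4) + 6 = (I*√31)*(4 + (-4 - 1) + 4) + 6 = (I*√31)*(4 - 5 + 4) + 6 = (I*√31)*3 + 6 = 3*I*√31 + 6 = 6 + 3*I*√31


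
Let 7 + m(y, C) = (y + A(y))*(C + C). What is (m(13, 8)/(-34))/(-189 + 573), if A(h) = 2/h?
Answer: -2645/169728 ≈ -0.015584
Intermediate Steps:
m(y, C) = -7 + 2*C*(y + 2/y) (m(y, C) = -7 + (y + 2/y)*(C + C) = -7 + (y + 2/y)*(2*C) = -7 + 2*C*(y + 2/y))
(m(13, 8)/(-34))/(-189 + 573) = ((-7 + 2*8*13 + 4*8/13)/(-34))/(-189 + 573) = ((-7 + 208 + 4*8*(1/13))*(-1/34))/384 = ((-7 + 208 + 32/13)*(-1/34))*(1/384) = ((2645/13)*(-1/34))*(1/384) = -2645/442*1/384 = -2645/169728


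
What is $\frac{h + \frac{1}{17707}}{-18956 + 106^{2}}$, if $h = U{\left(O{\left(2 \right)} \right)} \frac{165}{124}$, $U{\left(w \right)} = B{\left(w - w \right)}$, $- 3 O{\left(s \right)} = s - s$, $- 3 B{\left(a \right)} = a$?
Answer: $- \frac{1}{136698040} \approx -7.3154 \cdot 10^{-9}$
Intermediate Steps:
$B{\left(a \right)} = - \frac{a}{3}$
$O{\left(s \right)} = 0$ ($O{\left(s \right)} = - \frac{s - s}{3} = \left(- \frac{1}{3}\right) 0 = 0$)
$U{\left(w \right)} = 0$ ($U{\left(w \right)} = - \frac{w - w}{3} = \left(- \frac{1}{3}\right) 0 = 0$)
$h = 0$ ($h = 0 \cdot \frac{165}{124} = 0$)
$\frac{h + \frac{1}{17707}}{-18956 + 106^{2}} = \frac{0 + \frac{1}{17707}}{-18956 + 106^{2}} = \frac{0 + \frac{1}{17707}}{-18956 + 11236} = \frac{1}{17707 \left(-7720\right)} = \frac{1}{17707} \left(- \frac{1}{7720}\right) = - \frac{1}{136698040}$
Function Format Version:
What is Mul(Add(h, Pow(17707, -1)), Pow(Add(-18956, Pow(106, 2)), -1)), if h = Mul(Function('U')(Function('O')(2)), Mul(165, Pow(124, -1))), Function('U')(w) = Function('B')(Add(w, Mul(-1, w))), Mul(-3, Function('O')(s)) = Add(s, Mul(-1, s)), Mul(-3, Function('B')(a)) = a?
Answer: Rational(-1, 136698040) ≈ -7.3154e-9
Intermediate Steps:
Function('B')(a) = Mul(Rational(-1, 3), a)
Function('O')(s) = 0 (Function('O')(s) = Mul(Rational(-1, 3), Add(s, Mul(-1, s))) = Mul(Rational(-1, 3), 0) = 0)
Function('U')(w) = 0 (Function('U')(w) = Mul(Rational(-1, 3), Add(w, Mul(-1, w))) = Mul(Rational(-1, 3), 0) = 0)
h = 0 (h = Mul(0, Mul(165, Pow(124, -1))) = Mul(0, Mul(165, Rational(1, 124))) = Mul(0, Rational(165, 124)) = 0)
Mul(Add(h, Pow(17707, -1)), Pow(Add(-18956, Pow(106, 2)), -1)) = Mul(Add(0, Pow(17707, -1)), Pow(Add(-18956, Pow(106, 2)), -1)) = Mul(Add(0, Rational(1, 17707)), Pow(Add(-18956, 11236), -1)) = Mul(Rational(1, 17707), Pow(-7720, -1)) = Mul(Rational(1, 17707), Rational(-1, 7720)) = Rational(-1, 136698040)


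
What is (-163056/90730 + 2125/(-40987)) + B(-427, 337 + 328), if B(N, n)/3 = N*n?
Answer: -2166812776456/2543605 ≈ -8.5187e+5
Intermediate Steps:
B(N, n) = 3*N*n (B(N, n) = 3*(N*n) = 3*N*n)
(-163056/90730 + 2125/(-40987)) + B(-427, 337 + 328) = (-163056/90730 + 2125/(-40987)) + 3*(-427)*(337 + 328) = (-163056*1/90730 + 2125*(-1/40987)) + 3*(-427)*665 = (-1896/1055 - 125/2411) - 851865 = -4703131/2543605 - 851865 = -2166812776456/2543605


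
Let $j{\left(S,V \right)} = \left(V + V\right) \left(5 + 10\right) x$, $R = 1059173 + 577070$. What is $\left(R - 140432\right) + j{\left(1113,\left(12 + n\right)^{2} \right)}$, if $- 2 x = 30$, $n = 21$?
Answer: $1005761$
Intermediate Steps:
$x = -15$ ($x = \left(- \frac{1}{2}\right) 30 = -15$)
$R = 1636243$
$j{\left(S,V \right)} = - 450 V$ ($j{\left(S,V \right)} = \left(V + V\right) \left(5 + 10\right) \left(-15\right) = 2 V 15 \left(-15\right) = 30 V \left(-15\right) = - 450 V$)
$\left(R - 140432\right) + j{\left(1113,\left(12 + n\right)^{2} \right)} = \left(1636243 - 140432\right) - 450 \left(12 + 21\right)^{2} = \left(1636243 - 140432\right) - 450 \cdot 33^{2} = 1495811 - 490050 = 1005761$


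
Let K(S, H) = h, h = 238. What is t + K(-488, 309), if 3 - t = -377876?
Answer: 378117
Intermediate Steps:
K(S, H) = 238
t = 377879 (t = 3 - 1*(-377876) = 3 + 377876 = 377879)
t + K(-488, 309) = 377879 + 238 = 378117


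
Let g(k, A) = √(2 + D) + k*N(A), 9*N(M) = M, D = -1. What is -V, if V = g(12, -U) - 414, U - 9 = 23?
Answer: 1367/3 ≈ 455.67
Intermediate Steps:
N(M) = M/9
U = 32 (U = 9 + 23 = 32)
g(k, A) = 1 + A*k/9 (g(k, A) = √(2 - 1) + k*(A/9) = √1 + A*k/9 = 1 + A*k/9)
V = -1367/3 (V = (1 + (⅑)*(-1*32)*12) - 414 = (1 + (⅑)*(-32)*12) - 414 = (1 - 128/3) - 414 = -125/3 - 414 = -1367/3 ≈ -455.67)
-V = -1*(-1367/3) = 1367/3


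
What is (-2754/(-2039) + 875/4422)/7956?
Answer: 13962313/71734939848 ≈ 0.00019464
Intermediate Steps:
(-2754/(-2039) + 875/4422)/7956 = (-2754*(-1/2039) + 875*(1/4422))*(1/7956) = (2754/2039 + 875/4422)*(1/7956) = (13962313/9016458)*(1/7956) = 13962313/71734939848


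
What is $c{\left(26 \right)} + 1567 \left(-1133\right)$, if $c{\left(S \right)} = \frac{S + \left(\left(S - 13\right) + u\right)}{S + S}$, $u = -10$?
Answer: $- \frac{92321343}{52} \approx -1.7754 \cdot 10^{6}$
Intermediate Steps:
$c{\left(S \right)} = \frac{-23 + 2 S}{2 S}$ ($c{\left(S \right)} = \frac{S + \left(\left(S - 13\right) - 10\right)}{S + S} = \frac{S + \left(\left(-13 + S\right) - 10\right)}{2 S} = \left(S + \left(-23 + S\right)\right) \frac{1}{2 S} = \left(-23 + 2 S\right) \frac{1}{2 S} = \frac{-23 + 2 S}{2 S}$)
$c{\left(26 \right)} + 1567 \left(-1133\right) = \frac{- \frac{23}{2} + 26}{26} + 1567 \left(-1133\right) = \frac{1}{26} \cdot \frac{29}{2} - 1775411 = \frac{29}{52} - 1775411 = - \frac{92321343}{52}$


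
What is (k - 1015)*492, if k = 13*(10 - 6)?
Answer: -473796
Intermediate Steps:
k = 52 (k = 13*4 = 52)
(k - 1015)*492 = (52 - 1015)*492 = -963*492 = -473796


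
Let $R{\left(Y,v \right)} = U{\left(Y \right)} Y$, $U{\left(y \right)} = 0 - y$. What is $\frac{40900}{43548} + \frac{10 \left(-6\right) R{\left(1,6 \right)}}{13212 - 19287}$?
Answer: $\frac{1365859}{1469745} \approx 0.92932$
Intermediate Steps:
$U{\left(y \right)} = - y$
$R{\left(Y,v \right)} = - Y^{2}$ ($R{\left(Y,v \right)} = - Y Y = - Y^{2}$)
$\frac{40900}{43548} + \frac{10 \left(-6\right) R{\left(1,6 \right)}}{13212 - 19287} = \frac{40900}{43548} + \frac{10 \left(-6\right) \left(- 1^{2}\right)}{13212 - 19287} = 40900 \cdot \frac{1}{43548} + \frac{\left(-60\right) \left(\left(-1\right) 1\right)}{-6075} = \frac{10225}{10887} + \left(-60\right) \left(-1\right) \left(- \frac{1}{6075}\right) = \frac{10225}{10887} + 60 \left(- \frac{1}{6075}\right) = \frac{10225}{10887} - \frac{4}{405} = \frac{1365859}{1469745}$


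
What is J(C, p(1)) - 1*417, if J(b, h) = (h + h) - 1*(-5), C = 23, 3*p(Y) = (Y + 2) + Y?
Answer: -1228/3 ≈ -409.33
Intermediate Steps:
p(Y) = ⅔ + 2*Y/3 (p(Y) = ((Y + 2) + Y)/3 = ((2 + Y) + Y)/3 = (2 + 2*Y)/3 = ⅔ + 2*Y/3)
J(b, h) = 5 + 2*h (J(b, h) = 2*h + 5 = 5 + 2*h)
J(C, p(1)) - 1*417 = (5 + 2*(⅔ + (⅔)*1)) - 1*417 = (5 + 2*(⅔ + ⅔)) - 417 = (5 + 2*(4/3)) - 417 = (5 + 8/3) - 417 = 23/3 - 417 = -1228/3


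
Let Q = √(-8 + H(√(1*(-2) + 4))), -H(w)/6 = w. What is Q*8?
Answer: 8*√(-8 - 6*√2) ≈ 32.482*I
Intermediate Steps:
H(w) = -6*w
Q = √(-8 - 6*√2) (Q = √(-8 - 6*√(1*(-2) + 4)) = √(-8 - 6*√(-2 + 4)) = √(-8 - 6*√2) ≈ 4.0602*I)
Q*8 = √(-8 - 6*√2)*8 = 8*√(-8 - 6*√2)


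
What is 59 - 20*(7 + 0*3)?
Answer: -81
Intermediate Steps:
59 - 20*(7 + 0*3) = 59 - 20*(7 + 0) = 59 - 140 = -81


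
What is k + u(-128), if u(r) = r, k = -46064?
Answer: -46192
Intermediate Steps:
k + u(-128) = -46064 - 128 = -46192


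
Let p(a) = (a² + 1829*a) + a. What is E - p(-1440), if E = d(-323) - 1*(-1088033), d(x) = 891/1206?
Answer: 221050921/134 ≈ 1.6496e+6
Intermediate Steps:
d(x) = 99/134 (d(x) = 891*(1/1206) = 99/134)
E = 145796521/134 (E = 99/134 - 1*(-1088033) = 99/134 + 1088033 = 145796521/134 ≈ 1.0880e+6)
p(a) = a² + 1830*a
E - p(-1440) = 145796521/134 - (-1440)*(1830 - 1440) = 145796521/134 - (-1440)*390 = 145796521/134 - 1*(-561600) = 145796521/134 + 561600 = 221050921/134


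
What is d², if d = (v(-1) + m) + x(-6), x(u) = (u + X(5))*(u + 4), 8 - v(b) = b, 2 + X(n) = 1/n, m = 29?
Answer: 71824/25 ≈ 2873.0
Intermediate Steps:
X(n) = -2 + 1/n
v(b) = 8 - b
x(u) = (4 + u)*(-9/5 + u) (x(u) = (u + (-2 + 1/5))*(u + 4) = (u + (-2 + ⅕))*(4 + u) = (u - 9/5)*(4 + u) = (-9/5 + u)*(4 + u) = (4 + u)*(-9/5 + u))
d = 268/5 (d = ((8 - 1*(-1)) + 29) + (-36/5 + (-6)² + (11/5)*(-6)) = ((8 + 1) + 29) + (-36/5 + 36 - 66/5) = (9 + 29) + 78/5 = 38 + 78/5 = 268/5 ≈ 53.600)
d² = (268/5)² = 71824/25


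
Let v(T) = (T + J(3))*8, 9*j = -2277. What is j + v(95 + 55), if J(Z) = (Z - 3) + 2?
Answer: 963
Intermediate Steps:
J(Z) = -1 + Z (J(Z) = (-3 + Z) + 2 = -1 + Z)
j = -253 (j = (⅑)*(-2277) = -253)
v(T) = 16 + 8*T (v(T) = (T + (-1 + 3))*8 = (T + 2)*8 = (2 + T)*8 = 16 + 8*T)
j + v(95 + 55) = -253 + (16 + 8*(95 + 55)) = -253 + (16 + 8*150) = -253 + (16 + 1200) = -253 + 1216 = 963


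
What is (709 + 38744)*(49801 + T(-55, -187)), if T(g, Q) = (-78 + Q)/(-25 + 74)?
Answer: 96264688752/49 ≈ 1.9646e+9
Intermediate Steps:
T(g, Q) = -78/49 + Q/49 (T(g, Q) = (-78 + Q)/49 = (-78 + Q)*(1/49) = -78/49 + Q/49)
(709 + 38744)*(49801 + T(-55, -187)) = (709 + 38744)*(49801 + (-78/49 + (1/49)*(-187))) = 39453*(49801 + (-78/49 - 187/49)) = 39453*(49801 - 265/49) = 39453*(2439984/49) = 96264688752/49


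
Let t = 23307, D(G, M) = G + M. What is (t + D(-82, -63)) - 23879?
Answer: -717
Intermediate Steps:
(t + D(-82, -63)) - 23879 = (23307 + (-82 - 63)) - 23879 = (23307 - 145) - 23879 = 23162 - 23879 = -717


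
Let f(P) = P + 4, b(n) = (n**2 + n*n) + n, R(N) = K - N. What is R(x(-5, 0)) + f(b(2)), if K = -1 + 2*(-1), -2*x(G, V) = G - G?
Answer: 11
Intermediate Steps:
x(G, V) = 0 (x(G, V) = -(G - G)/2 = -1/2*0 = 0)
K = -3 (K = -1 - 2 = -3)
R(N) = -3 - N
b(n) = n + 2*n**2 (b(n) = (n**2 + n**2) + n = 2*n**2 + n = n + 2*n**2)
f(P) = 4 + P
R(x(-5, 0)) + f(b(2)) = (-3 - 1*0) + (4 + 2*(1 + 2*2)) = (-3 + 0) + (4 + 2*(1 + 4)) = -3 + (4 + 2*5) = -3 + (4 + 10) = -3 + 14 = 11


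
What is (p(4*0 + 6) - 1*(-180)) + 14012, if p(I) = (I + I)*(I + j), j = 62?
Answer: 15008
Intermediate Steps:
p(I) = 2*I*(62 + I) (p(I) = (I + I)*(I + 62) = (2*I)*(62 + I) = 2*I*(62 + I))
(p(4*0 + 6) - 1*(-180)) + 14012 = (2*(4*0 + 6)*(62 + (4*0 + 6)) - 1*(-180)) + 14012 = (2*(0 + 6)*(62 + (0 + 6)) + 180) + 14012 = (2*6*(62 + 6) + 180) + 14012 = (2*6*68 + 180) + 14012 = (816 + 180) + 14012 = 996 + 14012 = 15008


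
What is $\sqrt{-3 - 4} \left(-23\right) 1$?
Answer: $- 23 i \sqrt{7} \approx - 60.852 i$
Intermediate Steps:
$\sqrt{-3 - 4} \left(-23\right) 1 = \sqrt{-7} \left(-23\right) 1 = i \sqrt{7} \left(-23\right) 1 = - 23 i \sqrt{7} \cdot 1 = - 23 i \sqrt{7}$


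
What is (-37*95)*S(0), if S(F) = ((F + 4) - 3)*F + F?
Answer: 0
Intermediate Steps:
S(F) = F + F*(1 + F) (S(F) = ((4 + F) - 3)*F + F = (1 + F)*F + F = F*(1 + F) + F = F + F*(1 + F))
(-37*95)*S(0) = (-37*95)*(0*(2 + 0)) = -0*2 = -3515*0 = 0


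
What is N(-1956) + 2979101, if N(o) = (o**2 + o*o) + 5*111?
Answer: 10631528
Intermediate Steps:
N(o) = 555 + 2*o**2 (N(o) = (o**2 + o**2) + 555 = 2*o**2 + 555 = 555 + 2*o**2)
N(-1956) + 2979101 = (555 + 2*(-1956)**2) + 2979101 = (555 + 2*3825936) + 2979101 = (555 + 7651872) + 2979101 = 7652427 + 2979101 = 10631528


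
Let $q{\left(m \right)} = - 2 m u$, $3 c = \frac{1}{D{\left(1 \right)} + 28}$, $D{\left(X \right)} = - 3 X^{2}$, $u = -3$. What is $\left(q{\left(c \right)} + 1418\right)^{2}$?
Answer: $\frac{1256844304}{625} \approx 2.011 \cdot 10^{6}$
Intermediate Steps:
$c = \frac{1}{75}$ ($c = \frac{1}{3 \left(- 3 \cdot 1^{2} + 28\right)} = \frac{1}{3 \left(\left(-3\right) 1 + 28\right)} = \frac{1}{3 \left(-3 + 28\right)} = \frac{1}{3 \cdot 25} = \frac{1}{3} \cdot \frac{1}{25} = \frac{1}{75} \approx 0.013333$)
$q{\left(m \right)} = 6 m$ ($q{\left(m \right)} = - 2 m \left(-3\right) = 6 m$)
$\left(q{\left(c \right)} + 1418\right)^{2} = \left(6 \cdot \frac{1}{75} + 1418\right)^{2} = \left(\frac{2}{25} + 1418\right)^{2} = \left(\frac{35452}{25}\right)^{2} = \frac{1256844304}{625}$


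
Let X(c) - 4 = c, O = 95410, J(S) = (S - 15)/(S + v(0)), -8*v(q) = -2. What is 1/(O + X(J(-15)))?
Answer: 59/5629546 ≈ 1.0480e-5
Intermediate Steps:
v(q) = ¼ (v(q) = -⅛*(-2) = ¼)
J(S) = (-15 + S)/(¼ + S) (J(S) = (S - 15)/(S + ¼) = (-15 + S)/(¼ + S))
X(c) = 4 + c
1/(O + X(J(-15))) = 1/(95410 + (4 + 4*(-15 - 15)/(1 + 4*(-15)))) = 1/(95410 + (4 + 4*(-30)/(1 - 60))) = 1/(95410 + (4 + 4*(-30)/(-59))) = 1/(95410 + (4 + 4*(-1/59)*(-30))) = 1/(95410 + (4 + 120/59)) = 1/(95410 + 356/59) = 1/(5629546/59) = 59/5629546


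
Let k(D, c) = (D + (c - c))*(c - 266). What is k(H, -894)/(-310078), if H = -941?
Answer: -545780/155039 ≈ -3.5203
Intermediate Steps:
k(D, c) = D*(-266 + c) (k(D, c) = (D + 0)*(-266 + c) = D*(-266 + c))
k(H, -894)/(-310078) = -941*(-266 - 894)/(-310078) = -941*(-1160)*(-1/310078) = 1091560*(-1/310078) = -545780/155039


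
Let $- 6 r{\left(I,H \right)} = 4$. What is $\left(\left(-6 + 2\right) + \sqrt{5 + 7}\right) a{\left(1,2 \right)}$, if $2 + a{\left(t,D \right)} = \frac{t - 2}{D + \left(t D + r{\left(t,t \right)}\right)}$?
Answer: $\frac{46}{5} - \frac{23 \sqrt{3}}{5} \approx 1.2326$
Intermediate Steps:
$r{\left(I,H \right)} = - \frac{2}{3}$ ($r{\left(I,H \right)} = \left(- \frac{1}{6}\right) 4 = - \frac{2}{3}$)
$a{\left(t,D \right)} = -2 + \frac{-2 + t}{- \frac{2}{3} + D + D t}$ ($a{\left(t,D \right)} = -2 + \frac{t - 2}{D + \left(t D - \frac{2}{3}\right)} = -2 + \frac{-2 + t}{D + \left(D t - \frac{2}{3}\right)} = -2 + \frac{-2 + t}{D + \left(- \frac{2}{3} + D t\right)} = -2 + \frac{-2 + t}{- \frac{2}{3} + D + D t}$)
$\left(\left(-6 + 2\right) + \sqrt{5 + 7}\right) a{\left(1,2 \right)} = \left(\left(-6 + 2\right) + \sqrt{5 + 7}\right) \frac{-2 - 12 + 3 \cdot 1 - 12 \cdot 1}{-2 + 3 \cdot 2 + 3 \cdot 2 \cdot 1} = \left(-4 + \sqrt{12}\right) \frac{-2 - 12 + 3 - 12}{-2 + 6 + 6} = \left(-4 + 2 \sqrt{3}\right) \frac{1}{10} \left(-23\right) = \left(-4 + 2 \sqrt{3}\right) \left(- \frac{23}{10}\right) = \frac{46}{5} - \frac{23 \sqrt{3}}{5}$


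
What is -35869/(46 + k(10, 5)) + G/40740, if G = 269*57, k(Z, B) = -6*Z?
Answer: 34798041/13580 ≈ 2562.4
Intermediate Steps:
G = 15333
-35869/(46 + k(10, 5)) + G/40740 = -35869/(46 - 6*10) + 15333/40740 = -35869/(46 - 60) + 15333*(1/40740) = -35869/(1*(-14)) + 5111/13580 = -35869/(-14) + 5111/13580 = -35869*(-1/14) + 5111/13580 = 35869/14 + 5111/13580 = 34798041/13580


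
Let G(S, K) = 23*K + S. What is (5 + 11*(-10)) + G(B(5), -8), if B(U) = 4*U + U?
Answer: -264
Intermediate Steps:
B(U) = 5*U
G(S, K) = S + 23*K
(5 + 11*(-10)) + G(B(5), -8) = (5 + 11*(-10)) + (5*5 + 23*(-8)) = (5 - 110) + (25 - 184) = -105 - 159 = -264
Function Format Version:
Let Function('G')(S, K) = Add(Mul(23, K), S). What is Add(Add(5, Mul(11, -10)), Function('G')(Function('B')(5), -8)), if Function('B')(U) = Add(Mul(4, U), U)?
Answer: -264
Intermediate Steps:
Function('B')(U) = Mul(5, U)
Function('G')(S, K) = Add(S, Mul(23, K))
Add(Add(5, Mul(11, -10)), Function('G')(Function('B')(5), -8)) = Add(Add(5, Mul(11, -10)), Add(Mul(5, 5), Mul(23, -8))) = Add(Add(5, -110), Add(25, -184)) = Add(-105, -159) = -264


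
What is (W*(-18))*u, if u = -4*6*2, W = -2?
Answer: -1728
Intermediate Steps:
u = -48 (u = -24*2 = -48)
(W*(-18))*u = -2*(-18)*(-48) = 36*(-48) = -1728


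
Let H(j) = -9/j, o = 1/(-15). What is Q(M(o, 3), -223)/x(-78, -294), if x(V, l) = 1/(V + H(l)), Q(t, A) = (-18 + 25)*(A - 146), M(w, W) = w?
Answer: 2819529/14 ≈ 2.0140e+5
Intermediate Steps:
o = -1/15 ≈ -0.066667
Q(t, A) = -1022 + 7*A (Q(t, A) = 7*(-146 + A) = -1022 + 7*A)
x(V, l) = 1/(V - 9/l)
Q(M(o, 3), -223)/x(-78, -294) = (-1022 + 7*(-223))/((-294/(-9 - 78*(-294)))) = (-1022 - 1561)/((-294/(-9 + 22932))) = -2583/((-294/22923)) = -2583/((-294*1/22923)) = -2583/(-98/7641) = -2583*(-7641/98) = 2819529/14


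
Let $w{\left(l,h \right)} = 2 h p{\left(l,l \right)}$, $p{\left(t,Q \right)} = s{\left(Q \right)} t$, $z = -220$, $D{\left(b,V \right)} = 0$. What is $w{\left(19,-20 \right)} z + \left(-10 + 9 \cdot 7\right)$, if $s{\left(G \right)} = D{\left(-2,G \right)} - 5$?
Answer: $-835947$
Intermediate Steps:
$s{\left(G \right)} = -5$ ($s{\left(G \right)} = 0 - 5 = -5$)
$p{\left(t,Q \right)} = - 5 t$
$w{\left(l,h \right)} = - 10 h l$ ($w{\left(l,h \right)} = 2 h \left(- 5 l\right) = - 10 h l$)
$w{\left(19,-20 \right)} z + \left(-10 + 9 \cdot 7\right) = \left(-10\right) \left(-20\right) 19 \left(-220\right) + \left(-10 + 9 \cdot 7\right) = 3800 \left(-220\right) + \left(-10 + 63\right) = -836000 + 53 = -835947$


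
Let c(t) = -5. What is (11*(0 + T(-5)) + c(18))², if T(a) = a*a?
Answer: 72900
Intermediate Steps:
T(a) = a²
(11*(0 + T(-5)) + c(18))² = (11*(0 + (-5)²) - 5)² = (11*(0 + 25) - 5)² = (11*25 - 5)² = (275 - 5)² = 270² = 72900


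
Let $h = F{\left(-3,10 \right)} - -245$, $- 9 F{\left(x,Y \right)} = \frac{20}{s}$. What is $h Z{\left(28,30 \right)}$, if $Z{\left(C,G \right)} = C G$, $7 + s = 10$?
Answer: $\frac{1846600}{9} \approx 2.0518 \cdot 10^{5}$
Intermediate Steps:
$s = 3$ ($s = -7 + 10 = 3$)
$F{\left(x,Y \right)} = - \frac{20}{27}$ ($F{\left(x,Y \right)} = - \frac{20 \cdot \frac{1}{3}}{9} = \left(- \frac{1}{9}\right) \frac{20}{3} = - \frac{20}{27}$)
$h = \frac{6595}{27}$ ($h = - \frac{20}{27} - -245 = - \frac{20}{27} + 245 = \frac{6595}{27} \approx 244.26$)
$h Z{\left(28,30 \right)} = \frac{6595 \cdot 28 \cdot 30}{27} = \frac{6595}{27} \cdot 840 = \frac{1846600}{9}$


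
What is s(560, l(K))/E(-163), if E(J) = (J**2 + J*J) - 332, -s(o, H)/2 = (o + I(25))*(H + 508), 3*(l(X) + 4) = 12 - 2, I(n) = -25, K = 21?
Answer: -814270/79209 ≈ -10.280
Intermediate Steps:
l(X) = -2/3 (l(X) = -4 + (12 - 2)/3 = -4 + (1/3)*10 = -4 + 10/3 = -2/3)
s(o, H) = -2*(-25 + o)*(508 + H) (s(o, H) = -2*(o - 25)*(H + 508) = -2*(-25 + o)*(508 + H))
E(J) = -332 + 2*J**2 (E(J) = (J**2 + J**2) - 332 = 2*J**2 - 332 = -332 + 2*J**2)
s(560, l(K))/E(-163) = (25400 - 1016*560 + 50*(-2/3) - 2*(-2/3)*560)/(-332 + 2*(-163)**2) = (25400 - 568960 - 100/3 + 2240/3)/(-332 + 2*26569) = -1628540/(3*(-332 + 53138)) = -1628540/3/52806 = -1628540/3*1/52806 = -814270/79209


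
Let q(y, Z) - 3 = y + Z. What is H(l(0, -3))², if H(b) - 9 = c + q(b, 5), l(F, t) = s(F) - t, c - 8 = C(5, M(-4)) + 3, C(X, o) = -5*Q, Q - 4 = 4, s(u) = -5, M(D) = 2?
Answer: 196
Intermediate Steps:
q(y, Z) = 3 + Z + y (q(y, Z) = 3 + (y + Z) = 3 + (Z + y) = 3 + Z + y)
Q = 8 (Q = 4 + 4 = 8)
C(X, o) = -40 (C(X, o) = -5*8 = -40)
c = -29 (c = 8 + (-40 + 3) = 8 - 37 = -29)
l(F, t) = -5 - t
H(b) = -12 + b (H(b) = 9 + (-29 + (3 + 5 + b)) = 9 + (-29 + (8 + b)) = 9 + (-21 + b) = -12 + b)
H(l(0, -3))² = (-12 + (-5 - 1*(-3)))² = (-12 + (-5 + 3))² = (-12 - 2)² = (-14)² = 196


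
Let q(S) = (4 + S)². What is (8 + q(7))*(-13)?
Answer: -1677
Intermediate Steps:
(8 + q(7))*(-13) = (8 + (4 + 7)²)*(-13) = (8 + 11²)*(-13) = (8 + 121)*(-13) = 129*(-13) = -1677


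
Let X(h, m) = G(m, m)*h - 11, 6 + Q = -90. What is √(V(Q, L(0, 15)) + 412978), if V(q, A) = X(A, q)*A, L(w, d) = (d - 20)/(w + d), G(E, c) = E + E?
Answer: √3716643/3 ≈ 642.62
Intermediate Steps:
G(E, c) = 2*E
L(w, d) = (-20 + d)/(d + w)
Q = -96 (Q = -6 - 90 = -96)
X(h, m) = -11 + 2*h*m (X(h, m) = (2*m)*h - 11 = 2*h*m - 11 = -11 + 2*h*m)
V(q, A) = A*(-11 + 2*A*q) (V(q, A) = (-11 + 2*A*q)*A = A*(-11 + 2*A*q))
√(V(Q, L(0, 15)) + 412978) = √(((-20 + 15)/(15 + 0))*(-11 + 2*((-20 + 15)/(15 + 0))*(-96)) + 412978) = √((-5/15)*(-11 + 2*(-5/15)*(-96)) + 412978) = √(((1/15)*(-5))*(-11 + 2*((1/15)*(-5))*(-96)) + 412978) = √(-(-11 + 2*(-⅓)*(-96))/3 + 412978) = √(-(-11 + 64)/3 + 412978) = √(-⅓*53 + 412978) = √(-53/3 + 412978) = √(1238881/3) = √3716643/3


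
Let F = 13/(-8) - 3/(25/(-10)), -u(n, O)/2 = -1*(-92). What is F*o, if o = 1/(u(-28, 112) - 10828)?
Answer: 17/440480 ≈ 3.8594e-5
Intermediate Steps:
u(n, O) = -184 (u(n, O) = -(-2)*(-92) = -2*92 = -184)
o = -1/11012 (o = 1/(-184 - 10828) = 1/(-11012) = -1/11012 ≈ -9.0810e-5)
F = -17/40 (F = 13*(-⅛) - 3/(25*(-⅒)) = -13/8 - 3/(-5/2) = -13/8 - 3*(-⅖) = -13/8 + 6/5 = -17/40 ≈ -0.42500)
F*o = -17/40*(-1/11012) = 17/440480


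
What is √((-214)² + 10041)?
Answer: √55837 ≈ 236.30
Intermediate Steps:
√((-214)² + 10041) = √(45796 + 10041) = √55837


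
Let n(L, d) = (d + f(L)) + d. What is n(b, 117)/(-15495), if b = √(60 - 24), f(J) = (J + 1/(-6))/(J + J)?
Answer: -16883/1115640 ≈ -0.015133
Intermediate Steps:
f(J) = (-⅙ + J)/(2*J) (f(J) = (J - ⅙)/((2*J)) = (-⅙ + J)*(1/(2*J)) = (-⅙ + J)/(2*J))
b = 6 (b = √36 = 6)
n(L, d) = 2*d + (-1 + 6*L)/(12*L) (n(L, d) = (d + (-1 + 6*L)/(12*L)) + d = 2*d + (-1 + 6*L)/(12*L))
n(b, 117)/(-15495) = (½ + 2*117 - 1/12/6)/(-15495) = (½ + 234 - 1/12*⅙)*(-1/15495) = (½ + 234 - 1/72)*(-1/15495) = (16883/72)*(-1/15495) = -16883/1115640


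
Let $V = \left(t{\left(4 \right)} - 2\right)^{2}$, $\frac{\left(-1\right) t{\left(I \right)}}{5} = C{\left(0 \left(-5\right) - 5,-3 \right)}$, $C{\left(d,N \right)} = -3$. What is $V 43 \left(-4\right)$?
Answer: $-29068$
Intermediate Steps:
$t{\left(I \right)} = 15$ ($t{\left(I \right)} = \left(-5\right) \left(-3\right) = 15$)
$V = 169$ ($V = \left(15 - 2\right)^{2} = 13^{2} = 169$)
$V 43 \left(-4\right) = 169 \cdot 43 \left(-4\right) = 7267 \left(-4\right) = -29068$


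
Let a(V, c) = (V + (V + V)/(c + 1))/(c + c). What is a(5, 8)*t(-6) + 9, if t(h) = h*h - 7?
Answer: 2891/144 ≈ 20.076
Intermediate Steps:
a(V, c) = (V + 2*V/(1 + c))/(2*c) (a(V, c) = (V + (2*V)/(1 + c))/((2*c)) = (V + 2*V/(1 + c))*(1/(2*c)) = (V + 2*V/(1 + c))/(2*c))
t(h) = -7 + h**2 (t(h) = h**2 - 7 = -7 + h**2)
a(5, 8)*t(-6) + 9 = ((1/2)*5*(3 + 8)/(8*(1 + 8)))*(-7 + (-6)**2) + 9 = ((1/2)*5*(1/8)*11/9)*(-7 + 36) + 9 = ((1/2)*5*(1/8)*(1/9)*11)*29 + 9 = (55/144)*29 + 9 = 1595/144 + 9 = 2891/144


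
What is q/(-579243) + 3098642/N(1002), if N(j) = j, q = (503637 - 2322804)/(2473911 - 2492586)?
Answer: 266024869648466/86023791675 ≈ 3092.5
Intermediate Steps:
q = 606389/6225 (q = -1819167/(-18675) = -1819167*(-1/18675) = 606389/6225 ≈ 97.412)
q/(-579243) + 3098642/N(1002) = (606389/6225)/(-579243) + 3098642/1002 = (606389/6225)*(-1/579243) + 3098642*(1/1002) = -86627/515112525 + 1549321/501 = 266024869648466/86023791675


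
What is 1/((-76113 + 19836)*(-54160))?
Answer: 1/3047962320 ≈ 3.2809e-10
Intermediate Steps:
1/((-76113 + 19836)*(-54160)) = -1/54160/(-56277) = -1/56277*(-1/54160) = 1/3047962320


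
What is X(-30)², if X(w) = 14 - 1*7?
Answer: 49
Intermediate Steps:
X(w) = 7 (X(w) = 14 - 7 = 7)
X(-30)² = 7² = 49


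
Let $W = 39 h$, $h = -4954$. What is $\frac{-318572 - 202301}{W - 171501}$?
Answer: $\frac{520873}{364707} \approx 1.4282$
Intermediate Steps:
$W = -193206$ ($W = 39 \left(-4954\right) = -193206$)
$\frac{-318572 - 202301}{W - 171501} = \frac{-318572 - 202301}{-193206 - 171501} = - \frac{520873}{-364707} = \left(-520873\right) \left(- \frac{1}{364707}\right) = \frac{520873}{364707}$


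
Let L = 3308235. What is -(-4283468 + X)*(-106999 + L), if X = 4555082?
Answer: -869500514904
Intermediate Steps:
-(-4283468 + X)*(-106999 + L) = -(-4283468 + 4555082)*(-106999 + 3308235) = -271614*3201236 = -1*869500514904 = -869500514904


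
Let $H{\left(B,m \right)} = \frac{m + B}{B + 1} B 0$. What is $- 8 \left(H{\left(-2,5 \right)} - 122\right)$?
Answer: $976$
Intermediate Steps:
$H{\left(B,m \right)} = 0$ ($H{\left(B,m \right)} = \frac{B + m}{1 + B} B 0 = \frac{B \left(B + m\right)}{1 + B} 0 = 0$)
$- 8 \left(H{\left(-2,5 \right)} - 122\right) = - 8 \left(0 - 122\right) = \left(-8\right) \left(-122\right) = 976$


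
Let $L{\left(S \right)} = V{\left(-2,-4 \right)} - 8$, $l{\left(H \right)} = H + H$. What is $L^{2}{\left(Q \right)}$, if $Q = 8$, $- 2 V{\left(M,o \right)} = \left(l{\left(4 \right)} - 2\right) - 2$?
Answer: $100$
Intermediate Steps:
$l{\left(H \right)} = 2 H$
$V{\left(M,o \right)} = -2$ ($V{\left(M,o \right)} = - \frac{\left(2 \cdot 4 - 2\right) - 2}{2} = - \frac{\left(8 - 2\right) - 2}{2} = - \frac{6 - 2}{2} = \left(- \frac{1}{2}\right) 4 = -2$)
$L{\left(S \right)} = -10$ ($L{\left(S \right)} = -2 - 8 = -10$)
$L^{2}{\left(Q \right)} = \left(-10\right)^{2} = 100$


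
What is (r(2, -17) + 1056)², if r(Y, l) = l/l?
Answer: 1117249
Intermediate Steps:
r(Y, l) = 1
(r(2, -17) + 1056)² = (1 + 1056)² = 1057² = 1117249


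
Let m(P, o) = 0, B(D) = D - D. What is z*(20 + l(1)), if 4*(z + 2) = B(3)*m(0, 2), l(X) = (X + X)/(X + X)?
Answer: -42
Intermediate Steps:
B(D) = 0
l(X) = 1 (l(X) = (2*X)/((2*X)) = (2*X)*(1/(2*X)) = 1)
z = -2 (z = -2 + (0*0)/4 = -2 + (1/4)*0 = -2 + 0 = -2)
z*(20 + l(1)) = -2*(20 + 1) = -2*21 = -42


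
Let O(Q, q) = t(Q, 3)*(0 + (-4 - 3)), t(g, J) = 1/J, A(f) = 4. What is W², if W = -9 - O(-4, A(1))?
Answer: 400/9 ≈ 44.444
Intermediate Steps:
t(g, J) = 1/J
O(Q, q) = -7/3 (O(Q, q) = (0 + (-4 - 3))/3 = (0 - 7)/3 = (⅓)*(-7) = -7/3)
W = -20/3 (W = -9 - 1*(-7/3) = -9 + 7/3 = -20/3 ≈ -6.6667)
W² = (-20/3)² = 400/9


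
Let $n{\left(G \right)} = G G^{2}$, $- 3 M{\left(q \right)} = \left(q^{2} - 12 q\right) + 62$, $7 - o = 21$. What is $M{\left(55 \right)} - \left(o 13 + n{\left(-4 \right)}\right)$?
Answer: $-563$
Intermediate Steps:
$o = -14$ ($o = 7 - 21 = -14$)
$M{\left(q \right)} = - \frac{62}{3} + 4 q - \frac{q^{2}}{3}$ ($M{\left(q \right)} = - \frac{\left(q^{2} - 12 q\right) + 62}{3} = - \frac{62 + q^{2} - 12 q}{3} = - \frac{62}{3} + 4 q - \frac{q^{2}}{3}$)
$n{\left(G \right)} = G^{3}$
$M{\left(55 \right)} - \left(o 13 + n{\left(-4 \right)}\right) = \left(- \frac{62}{3} + 4 \cdot 55 - \frac{55^{2}}{3}\right) - \left(\left(-14\right) 13 + \left(-4\right)^{3}\right) = \left(- \frac{62}{3} + 220 - \frac{3025}{3}\right) - \left(-182 - 64\right) = \left(- \frac{62}{3} + 220 - \frac{3025}{3}\right) - -246 = -809 + 246 = -563$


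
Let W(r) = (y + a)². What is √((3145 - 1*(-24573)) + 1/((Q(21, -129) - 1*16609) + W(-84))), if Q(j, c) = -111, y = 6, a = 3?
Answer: √7673903488839/16639 ≈ 166.49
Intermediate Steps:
W(r) = 81 (W(r) = (6 + 3)² = 9² = 81)
√((3145 - 1*(-24573)) + 1/((Q(21, -129) - 1*16609) + W(-84))) = √((3145 - 1*(-24573)) + 1/((-111 - 1*16609) + 81)) = √((3145 + 24573) + 1/((-111 - 16609) + 81)) = √(27718 + 1/(-16720 + 81)) = √(27718 + 1/(-16639)) = √(27718 - 1/16639) = √(461199801/16639) = √7673903488839/16639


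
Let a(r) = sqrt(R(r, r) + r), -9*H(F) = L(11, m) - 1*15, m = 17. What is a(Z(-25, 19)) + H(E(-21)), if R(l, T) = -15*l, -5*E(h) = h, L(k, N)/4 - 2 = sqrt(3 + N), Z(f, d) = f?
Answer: 7/9 + 5*sqrt(14) - 8*sqrt(5)/9 ≈ 17.498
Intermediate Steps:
L(k, N) = 8 + 4*sqrt(3 + N)
E(h) = -h/5
H(F) = 7/9 - 8*sqrt(5)/9 (H(F) = -((8 + 4*sqrt(3 + 17)) - 1*15)/9 = -((8 + 4*sqrt(20)) - 15)/9 = -((8 + 4*(2*sqrt(5))) - 15)/9 = -((8 + 8*sqrt(5)) - 15)/9 = -(-7 + 8*sqrt(5))/9 = 7/9 - 8*sqrt(5)/9)
a(r) = sqrt(14)*sqrt(-r) (a(r) = sqrt(-15*r + r) = sqrt(-14*r) = sqrt(14)*sqrt(-r))
a(Z(-25, 19)) + H(E(-21)) = sqrt(14)*sqrt(-1*(-25)) + (7/9 - 8*sqrt(5)/9) = sqrt(14)*sqrt(25) + (7/9 - 8*sqrt(5)/9) = sqrt(14)*5 + (7/9 - 8*sqrt(5)/9) = 5*sqrt(14) + (7/9 - 8*sqrt(5)/9) = 7/9 + 5*sqrt(14) - 8*sqrt(5)/9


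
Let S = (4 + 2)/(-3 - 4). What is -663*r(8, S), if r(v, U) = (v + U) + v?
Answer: -70278/7 ≈ -10040.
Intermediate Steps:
S = -6/7 (S = 6/(-7) = 6*(-⅐) = -6/7 ≈ -0.85714)
r(v, U) = U + 2*v (r(v, U) = (U + v) + v = U + 2*v)
-663*r(8, S) = -663*(-6/7 + 2*8) = -663*(-6/7 + 16) = -663*106/7 = -70278/7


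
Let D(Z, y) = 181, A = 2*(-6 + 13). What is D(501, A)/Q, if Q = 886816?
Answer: 181/886816 ≈ 0.00020410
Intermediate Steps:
A = 14 (A = 2*7 = 14)
D(501, A)/Q = 181/886816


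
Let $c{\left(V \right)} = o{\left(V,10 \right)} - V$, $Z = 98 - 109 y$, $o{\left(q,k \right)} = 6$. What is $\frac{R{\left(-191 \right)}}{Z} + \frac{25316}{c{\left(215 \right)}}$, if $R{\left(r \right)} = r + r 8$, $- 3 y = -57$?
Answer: $- \frac{49589197}{412357} \approx -120.26$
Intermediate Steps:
$y = 19$ ($y = \left(- \frac{1}{3}\right) \left(-57\right) = 19$)
$Z = -1973$ ($Z = 98 - 2071 = -1973$)
$R{\left(r \right)} = 9 r$ ($R{\left(r \right)} = r + 8 r = 9 r$)
$c{\left(V \right)} = 6 - V$
$\frac{R{\left(-191 \right)}}{Z} + \frac{25316}{c{\left(215 \right)}} = \frac{9 \left(-191\right)}{-1973} + \frac{25316}{6 - 215} = \left(-1719\right) \left(- \frac{1}{1973}\right) + \frac{25316}{6 - 215} = \frac{1719}{1973} + \frac{25316}{-209} = \frac{1719}{1973} + 25316 \left(- \frac{1}{209}\right) = \frac{1719}{1973} - \frac{25316}{209} = - \frac{49589197}{412357}$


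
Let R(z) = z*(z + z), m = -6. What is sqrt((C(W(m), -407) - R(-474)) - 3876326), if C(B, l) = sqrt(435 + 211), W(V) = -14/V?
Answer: sqrt(-4325678 + sqrt(646)) ≈ 2079.8*I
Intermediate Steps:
R(z) = 2*z**2 (R(z) = z*(2*z) = 2*z**2)
C(B, l) = sqrt(646)
sqrt((C(W(m), -407) - R(-474)) - 3876326) = sqrt((sqrt(646) - 2*(-474)**2) - 3876326) = sqrt((sqrt(646) - 2*224676) - 3876326) = sqrt((sqrt(646) - 1*449352) - 3876326) = sqrt((sqrt(646) - 449352) - 3876326) = sqrt((-449352 + sqrt(646)) - 3876326) = sqrt(-4325678 + sqrt(646))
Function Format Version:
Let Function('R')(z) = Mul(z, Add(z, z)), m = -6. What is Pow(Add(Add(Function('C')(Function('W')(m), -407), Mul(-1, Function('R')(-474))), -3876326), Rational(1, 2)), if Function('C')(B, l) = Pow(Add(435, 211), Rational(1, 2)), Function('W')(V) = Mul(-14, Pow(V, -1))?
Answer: Pow(Add(-4325678, Pow(646, Rational(1, 2))), Rational(1, 2)) ≈ Mul(2079.8, I)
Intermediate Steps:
Function('R')(z) = Mul(2, Pow(z, 2)) (Function('R')(z) = Mul(z, Mul(2, z)) = Mul(2, Pow(z, 2)))
Function('C')(B, l) = Pow(646, Rational(1, 2))
Pow(Add(Add(Function('C')(Function('W')(m), -407), Mul(-1, Function('R')(-474))), -3876326), Rational(1, 2)) = Pow(Add(Add(Pow(646, Rational(1, 2)), Mul(-1, Mul(2, Pow(-474, 2)))), -3876326), Rational(1, 2)) = Pow(Add(Add(Pow(646, Rational(1, 2)), Mul(-1, Mul(2, 224676))), -3876326), Rational(1, 2)) = Pow(Add(Add(Pow(646, Rational(1, 2)), Mul(-1, 449352)), -3876326), Rational(1, 2)) = Pow(Add(Add(Pow(646, Rational(1, 2)), -449352), -3876326), Rational(1, 2)) = Pow(Add(Add(-449352, Pow(646, Rational(1, 2))), -3876326), Rational(1, 2)) = Pow(Add(-4325678, Pow(646, Rational(1, 2))), Rational(1, 2))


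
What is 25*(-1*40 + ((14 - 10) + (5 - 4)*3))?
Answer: -825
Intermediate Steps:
25*(-1*40 + ((14 - 10) + (5 - 4)*3)) = 25*(-40 + (4 + 1*3)) = 25*(-40 + (4 + 3)) = 25*(-40 + 7) = 25*(-33) = -825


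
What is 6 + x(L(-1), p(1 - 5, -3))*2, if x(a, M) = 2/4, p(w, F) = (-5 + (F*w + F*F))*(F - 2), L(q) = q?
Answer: 7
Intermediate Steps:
p(w, F) = (-2 + F)*(-5 + F² + F*w) (p(w, F) = (-5 + (F*w + F²))*(-2 + F) = (-5 + (F² + F*w))*(-2 + F) = (-5 + F² + F*w)*(-2 + F) = (-2 + F)*(-5 + F² + F*w))
x(a, M) = ½ (x(a, M) = 2*(¼) = ½)
6 + x(L(-1), p(1 - 5, -3))*2 = 6 + (½)*2 = 6 + 1 = 7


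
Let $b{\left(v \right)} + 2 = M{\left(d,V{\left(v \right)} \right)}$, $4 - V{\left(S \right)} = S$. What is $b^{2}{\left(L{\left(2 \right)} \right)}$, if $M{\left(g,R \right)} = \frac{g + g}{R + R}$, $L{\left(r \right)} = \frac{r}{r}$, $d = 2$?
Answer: $\frac{16}{9} \approx 1.7778$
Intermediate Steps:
$V{\left(S \right)} = 4 - S$
$L{\left(r \right)} = 1$
$M{\left(g,R \right)} = \frac{g}{R}$ ($M{\left(g,R \right)} = \frac{2 g}{2 R} = 2 g \frac{1}{2 R} = \frac{g}{R}$)
$b{\left(v \right)} = -2 + \frac{2}{4 - v}$
$b^{2}{\left(L{\left(2 \right)} \right)} = \left(\frac{2 \left(3 - 1\right)}{-4 + 1}\right)^{2} = \left(\frac{2 \left(3 - 1\right)}{-3}\right)^{2} = \left(2 \left(- \frac{1}{3}\right) 2\right)^{2} = \left(- \frac{4}{3}\right)^{2} = \frac{16}{9}$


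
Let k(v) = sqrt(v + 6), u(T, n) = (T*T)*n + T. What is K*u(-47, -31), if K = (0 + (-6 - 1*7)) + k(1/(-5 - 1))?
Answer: 890838 - 11421*sqrt(210) ≈ 7.2533e+5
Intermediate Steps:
u(T, n) = T + n*T**2 (u(T, n) = T**2*n + T = n*T**2 + T = T + n*T**2)
k(v) = sqrt(6 + v)
K = -13 + sqrt(210)/6 (K = (0 + (-6 - 1*7)) + sqrt(6 + 1/(-5 - 1)) = (0 + (-6 - 7)) + sqrt(6 + 1/(-6)) = (0 - 13) + sqrt(6 - 1/6) = -13 + sqrt(35/6) = -13 + sqrt(210)/6 ≈ -10.585)
K*u(-47, -31) = (-13 + sqrt(210)/6)*(-47*(1 - 47*(-31))) = (-13 + sqrt(210)/6)*(-47*(1 + 1457)) = (-13 + sqrt(210)/6)*(-47*1458) = (-13 + sqrt(210)/6)*(-68526) = 890838 - 11421*sqrt(210)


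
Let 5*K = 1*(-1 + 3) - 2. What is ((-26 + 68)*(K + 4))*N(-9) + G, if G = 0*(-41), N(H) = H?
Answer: -1512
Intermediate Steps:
G = 0
K = 0 (K = (1*(-1 + 3) - 2)/5 = (1*2 - 2)/5 = (2 - 2)/5 = (⅕)*0 = 0)
((-26 + 68)*(K + 4))*N(-9) + G = ((-26 + 68)*(0 + 4))*(-9) + 0 = (42*4)*(-9) + 0 = 168*(-9) + 0 = -1512 + 0 = -1512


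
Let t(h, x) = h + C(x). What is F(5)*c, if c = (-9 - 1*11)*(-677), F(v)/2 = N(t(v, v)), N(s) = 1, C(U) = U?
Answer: 27080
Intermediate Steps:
t(h, x) = h + x
F(v) = 2 (F(v) = 2*1 = 2)
c = 13540 (c = (-9 - 11)*(-677) = -20*(-677) = 13540)
F(5)*c = 2*13540 = 27080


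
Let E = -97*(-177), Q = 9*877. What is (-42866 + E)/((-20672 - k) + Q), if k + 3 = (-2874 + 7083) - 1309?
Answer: 25697/15676 ≈ 1.6393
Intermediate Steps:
Q = 7893
k = 2897 (k = -3 + ((-2874 + 7083) - 1309) = -3 + (4209 - 1309) = -3 + 2900 = 2897)
E = 17169
(-42866 + E)/((-20672 - k) + Q) = (-42866 + 17169)/((-20672 - 1*2897) + 7893) = -25697/((-20672 - 2897) + 7893) = -25697/(-23569 + 7893) = -25697/(-15676) = -25697*(-1/15676) = 25697/15676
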